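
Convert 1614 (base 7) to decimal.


Positional values (base 7):
  4 × 7^0 = 4 × 1 = 4
  1 × 7^1 = 1 × 7 = 7
  6 × 7^2 = 6 × 49 = 294
  1 × 7^3 = 1 × 343 = 343
Sum = 4 + 7 + 294 + 343
= 648


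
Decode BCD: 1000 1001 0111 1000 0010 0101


Each 4-bit group → digit:
  1000 → 8
  1001 → 9
  0111 → 7
  1000 → 8
  0010 → 2
  0101 → 5
= 897825


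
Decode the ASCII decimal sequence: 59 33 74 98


Codes (decimal): 59 33 74 98
Per-code ASCII lookup:
  59  (special character) → ';'
  33  (special character) → '!'
  74  (range 65-90: uppercase, 74 - 65 = 9) → 'J'
  98  (range 97-122: lowercase, 98 - 97 = 1) → 'b'
= ';!Jb'


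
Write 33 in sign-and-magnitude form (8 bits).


Sign bit: 0 (positive)
Magnitude: 33 = 0100001
= 00100001


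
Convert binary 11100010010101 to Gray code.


Binary: 11100010010101
Gray code: G = B XOR (B >> 1)
B >> 1 = 01110001001010
11100010010101 XOR 01110001001010:
  1 XOR 0 = 1
  1 XOR 1 = 0
  1 XOR 1 = 0
  0 XOR 1 = 1
  0 XOR 0 = 0
  0 XOR 0 = 0
  1 XOR 0 = 1
  0 XOR 1 = 1
  0 XOR 0 = 0
  1 XOR 0 = 1
  0 XOR 1 = 1
  1 XOR 0 = 1
  0 XOR 1 = 1
  1 XOR 0 = 1
= 10010011011111


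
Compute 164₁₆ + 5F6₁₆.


Align and add column by column (LSB to MSB, each column mod 16 with carry):
  0164
+ 05F6
  ----
  col 0: 4(4) + 6(6) + 0 (carry in) = 10 → A(10), carry out 0
  col 1: 6(6) + F(15) + 0 (carry in) = 21 → 5(5), carry out 1
  col 2: 1(1) + 5(5) + 1 (carry in) = 7 → 7(7), carry out 0
  col 3: 0(0) + 0(0) + 0 (carry in) = 0 → 0(0), carry out 0
Reading digits MSB→LSB: 075A
Strip leading zeros: 75A
= 0x75A


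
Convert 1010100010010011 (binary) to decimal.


Positional values:
Bit 0: 1 × 2^0 = 1
Bit 1: 1 × 2^1 = 2
Bit 4: 1 × 2^4 = 16
Bit 7: 1 × 2^7 = 128
Bit 11: 1 × 2^11 = 2048
Bit 13: 1 × 2^13 = 8192
Bit 15: 1 × 2^15 = 32768
Sum = 1 + 2 + 16 + 128 + 2048 + 8192 + 32768
= 43155


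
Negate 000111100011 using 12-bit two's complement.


Original: 000111100011
Step 1 - Invert all bits: 111000011100
Step 2 - Add 1: 111000011100 + 1
= 111000011101 (represents -483)


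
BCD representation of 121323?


Each digit → 4-bit binary:
  1 → 0001
  2 → 0010
  1 → 0001
  3 → 0011
  2 → 0010
  3 → 0011
= 0001 0010 0001 0011 0010 0011


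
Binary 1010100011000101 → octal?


Group into 3-bit groups: 001010100011000101
  001 = 1
  010 = 2
  100 = 4
  011 = 3
  000 = 0
  101 = 5
= 0o124305


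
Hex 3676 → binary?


Each hex digit → 4 binary bits:
  3 = 0011
  6 = 0110
  7 = 0111
  6 = 0110
Concatenate: 0011 0110 0111 0110
= 0011011001110110


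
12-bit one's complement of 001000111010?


Original: 001000111010
Invert all bits:
  bit 0: 0 → 1
  bit 1: 0 → 1
  bit 2: 1 → 0
  bit 3: 0 → 1
  bit 4: 0 → 1
  bit 5: 0 → 1
  bit 6: 1 → 0
  bit 7: 1 → 0
  bit 8: 1 → 0
  bit 9: 0 → 1
  bit 10: 1 → 0
  bit 11: 0 → 1
= 110111000101


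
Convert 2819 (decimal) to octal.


Divide by 8 repeatedly:
2819 ÷ 8 = 352 remainder 3
352 ÷ 8 = 44 remainder 0
44 ÷ 8 = 5 remainder 4
5 ÷ 8 = 0 remainder 5
Reading remainders bottom-up:
= 0o5403


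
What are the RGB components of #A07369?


Hex: #A07369
R = A0₁₆ = 160
G = 73₁₆ = 115
B = 69₁₆ = 105
= RGB(160, 115, 105)


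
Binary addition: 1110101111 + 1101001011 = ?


Align and add column by column (LSB to MSB, carry propagating):
  01110101111
+ 01101001011
  -----------
  col 0: 1 + 1 + 0 (carry in) = 2 → bit 0, carry out 1
  col 1: 1 + 1 + 1 (carry in) = 3 → bit 1, carry out 1
  col 2: 1 + 0 + 1 (carry in) = 2 → bit 0, carry out 1
  col 3: 1 + 1 + 1 (carry in) = 3 → bit 1, carry out 1
  col 4: 0 + 0 + 1 (carry in) = 1 → bit 1, carry out 0
  col 5: 1 + 0 + 0 (carry in) = 1 → bit 1, carry out 0
  col 6: 0 + 1 + 0 (carry in) = 1 → bit 1, carry out 0
  col 7: 1 + 0 + 0 (carry in) = 1 → bit 1, carry out 0
  col 8: 1 + 1 + 0 (carry in) = 2 → bit 0, carry out 1
  col 9: 1 + 1 + 1 (carry in) = 3 → bit 1, carry out 1
  col 10: 0 + 0 + 1 (carry in) = 1 → bit 1, carry out 0
Reading bits MSB→LSB: 11011111010
Strip leading zeros: 11011111010
= 11011111010


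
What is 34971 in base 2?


Divide by 2 repeatedly:
34971 ÷ 2 = 17485 remainder 1
17485 ÷ 2 = 8742 remainder 1
8742 ÷ 2 = 4371 remainder 0
4371 ÷ 2 = 2185 remainder 1
2185 ÷ 2 = 1092 remainder 1
1092 ÷ 2 = 546 remainder 0
546 ÷ 2 = 273 remainder 0
273 ÷ 2 = 136 remainder 1
136 ÷ 2 = 68 remainder 0
68 ÷ 2 = 34 remainder 0
34 ÷ 2 = 17 remainder 0
17 ÷ 2 = 8 remainder 1
8 ÷ 2 = 4 remainder 0
4 ÷ 2 = 2 remainder 0
2 ÷ 2 = 1 remainder 0
1 ÷ 2 = 0 remainder 1
Reading remainders bottom-up:
= 1000100010011011


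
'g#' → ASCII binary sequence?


String: 'g#'  (2 characters)
Per-character ASCII lookup:
  'g': lowercase starts at 97: 'g' = 97 + 6 = 103 → 1100111
  '#': special character: '#' = 35 → 100011
= 1100111 100011


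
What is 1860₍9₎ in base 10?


Positional values (base 9):
  0 × 9^0 = 0 × 1 = 0
  6 × 9^1 = 6 × 9 = 54
  8 × 9^2 = 8 × 81 = 648
  1 × 9^3 = 1 × 729 = 729
Sum = 0 + 54 + 648 + 729
= 1431


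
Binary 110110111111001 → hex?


Group into 4-bit nibbles: 0110110111111001
  0110 = 6
  1101 = D
  1111 = F
  1001 = 9
= 0x6DF9


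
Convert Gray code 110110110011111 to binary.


Gray code: 110110110011111
MSB stays the same: 1
Each subsequent bit = prev_binary XOR current_gray:
  B[1] = 1 XOR 1 = 0
  B[2] = 0 XOR 0 = 0
  B[3] = 0 XOR 1 = 1
  B[4] = 1 XOR 1 = 0
  B[5] = 0 XOR 0 = 0
  B[6] = 0 XOR 1 = 1
  B[7] = 1 XOR 1 = 0
  B[8] = 0 XOR 0 = 0
  B[9] = 0 XOR 0 = 0
  B[10] = 0 XOR 1 = 1
  B[11] = 1 XOR 1 = 0
  B[12] = 0 XOR 1 = 1
  B[13] = 1 XOR 1 = 0
  B[14] = 0 XOR 1 = 1
= 100100100010101 (18709 decimal)


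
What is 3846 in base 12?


Divide by 12 repeatedly:
3846 ÷ 12 = 320 remainder 6
320 ÷ 12 = 26 remainder 8
26 ÷ 12 = 2 remainder 2
2 ÷ 12 = 0 remainder 2
Reading remainders bottom-up:
= 2286


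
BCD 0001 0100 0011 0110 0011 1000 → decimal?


Each 4-bit group → digit:
  0001 → 1
  0100 → 4
  0011 → 3
  0110 → 6
  0011 → 3
  1000 → 8
= 143638


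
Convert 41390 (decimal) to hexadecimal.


Divide by 16 repeatedly:
41390 ÷ 16 = 2586 remainder 14 (E)
2586 ÷ 16 = 161 remainder 10 (A)
161 ÷ 16 = 10 remainder 1 (1)
10 ÷ 16 = 0 remainder 10 (A)
Reading remainders bottom-up:
= 0xA1AE


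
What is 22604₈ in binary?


Each octal digit → 3 binary bits:
  2 = 010
  2 = 010
  6 = 110
  0 = 000
  4 = 100
Concatenate: 010 010 110 000 100
= 010010110000100


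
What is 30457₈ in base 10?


Positional values:
Position 0: 7 × 8^0 = 7
Position 1: 5 × 8^1 = 40
Position 2: 4 × 8^2 = 256
Position 3: 0 × 8^3 = 0
Position 4: 3 × 8^4 = 12288
Sum = 7 + 40 + 256 + 0 + 12288
= 12591


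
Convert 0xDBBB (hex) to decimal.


Positional values:
Position 0: B × 16^0 = 11 × 1 = 11
Position 1: B × 16^1 = 11 × 16 = 176
Position 2: B × 16^2 = 11 × 256 = 2816
Position 3: D × 16^3 = 13 × 4096 = 53248
Sum = 11 + 176 + 2816 + 53248
= 56251


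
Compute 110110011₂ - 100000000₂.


Align and subtract column by column (LSB to MSB, borrowing when needed):
  110110011
- 100000000
  ---------
  col 0: (1 - 0 borrow-in) - 0 → 1 - 0 = 1, borrow out 0
  col 1: (1 - 0 borrow-in) - 0 → 1 - 0 = 1, borrow out 0
  col 2: (0 - 0 borrow-in) - 0 → 0 - 0 = 0, borrow out 0
  col 3: (0 - 0 borrow-in) - 0 → 0 - 0 = 0, borrow out 0
  col 4: (1 - 0 borrow-in) - 0 → 1 - 0 = 1, borrow out 0
  col 5: (1 - 0 borrow-in) - 0 → 1 - 0 = 1, borrow out 0
  col 6: (0 - 0 borrow-in) - 0 → 0 - 0 = 0, borrow out 0
  col 7: (1 - 0 borrow-in) - 0 → 1 - 0 = 1, borrow out 0
  col 8: (1 - 0 borrow-in) - 1 → 1 - 1 = 0, borrow out 0
Reading bits MSB→LSB: 010110011
Strip leading zeros: 10110011
= 10110011


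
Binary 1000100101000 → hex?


Group into 4-bit nibbles: 0001000100101000
  0001 = 1
  0001 = 1
  0010 = 2
  1000 = 8
= 0x1128


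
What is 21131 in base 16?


Divide by 16 repeatedly:
21131 ÷ 16 = 1320 remainder 11 (B)
1320 ÷ 16 = 82 remainder 8 (8)
82 ÷ 16 = 5 remainder 2 (2)
5 ÷ 16 = 0 remainder 5 (5)
Reading remainders bottom-up:
= 0x528B


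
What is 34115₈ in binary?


Each octal digit → 3 binary bits:
  3 = 011
  4 = 100
  1 = 001
  1 = 001
  5 = 101
Concatenate: 011 100 001 001 101
= 011100001001101


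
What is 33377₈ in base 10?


Positional values:
Position 0: 7 × 8^0 = 7
Position 1: 7 × 8^1 = 56
Position 2: 3 × 8^2 = 192
Position 3: 3 × 8^3 = 1536
Position 4: 3 × 8^4 = 12288
Sum = 7 + 56 + 192 + 1536 + 12288
= 14079


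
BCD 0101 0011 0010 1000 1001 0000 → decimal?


Each 4-bit group → digit:
  0101 → 5
  0011 → 3
  0010 → 2
  1000 → 8
  1001 → 9
  0000 → 0
= 532890


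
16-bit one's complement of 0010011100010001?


Original: 0010011100010001
Invert all bits:
  bit 0: 0 → 1
  bit 1: 0 → 1
  bit 2: 1 → 0
  bit 3: 0 → 1
  bit 4: 0 → 1
  bit 5: 1 → 0
  bit 6: 1 → 0
  bit 7: 1 → 0
  bit 8: 0 → 1
  bit 9: 0 → 1
  bit 10: 0 → 1
  bit 11: 1 → 0
  bit 12: 0 → 1
  bit 13: 0 → 1
  bit 14: 0 → 1
  bit 15: 1 → 0
= 1101100011101110


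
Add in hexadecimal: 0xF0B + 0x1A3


Align and add column by column (LSB to MSB, each column mod 16 with carry):
  0F0B
+ 01A3
  ----
  col 0: B(11) + 3(3) + 0 (carry in) = 14 → E(14), carry out 0
  col 1: 0(0) + A(10) + 0 (carry in) = 10 → A(10), carry out 0
  col 2: F(15) + 1(1) + 0 (carry in) = 16 → 0(0), carry out 1
  col 3: 0(0) + 0(0) + 1 (carry in) = 1 → 1(1), carry out 0
Reading digits MSB→LSB: 10AE
Strip leading zeros: 10AE
= 0x10AE


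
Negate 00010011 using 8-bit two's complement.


Original: 00010011
Step 1 - Invert all bits: 11101100
Step 2 - Add 1: 11101100 + 1
= 11101101 (represents -19)


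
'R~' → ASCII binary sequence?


String: 'R~'  (2 characters)
Per-character ASCII lookup:
  'R': uppercase starts at 65: 'R' = 65 + 17 = 82 → 1010010
  '~': special character: '~' = 126 → 1111110
= 1010010 1111110


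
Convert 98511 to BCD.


Each digit → 4-bit binary:
  9 → 1001
  8 → 1000
  5 → 0101
  1 → 0001
  1 → 0001
= 1001 1000 0101 0001 0001


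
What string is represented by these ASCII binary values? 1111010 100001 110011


Codes (binary): 1111010 100001 110011
Per-code ASCII lookup:
  1111010 = 122  (range 97-122: lowercase, 122 - 97 = 25) → 'z'
  100001 = 33  (special character) → '!'
  110011 = 51  (range 48-57: digits, 51 - 48 = 3) → '3'
= 'z!3'


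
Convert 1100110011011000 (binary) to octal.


Group into 3-bit groups: 001100110011011000
  001 = 1
  100 = 4
  110 = 6
  011 = 3
  011 = 3
  000 = 0
= 0o146330


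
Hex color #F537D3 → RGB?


Hex: #F537D3
R = F5₁₆ = 245
G = 37₁₆ = 55
B = D3₁₆ = 211
= RGB(245, 55, 211)


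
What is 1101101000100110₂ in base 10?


Positional values:
Bit 1: 1 × 2^1 = 2
Bit 2: 1 × 2^2 = 4
Bit 5: 1 × 2^5 = 32
Bit 9: 1 × 2^9 = 512
Bit 11: 1 × 2^11 = 2048
Bit 12: 1 × 2^12 = 4096
Bit 14: 1 × 2^14 = 16384
Bit 15: 1 × 2^15 = 32768
Sum = 2 + 4 + 32 + 512 + 2048 + 4096 + 16384 + 32768
= 55846


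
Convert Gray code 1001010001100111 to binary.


Gray code: 1001010001100111
MSB stays the same: 1
Each subsequent bit = prev_binary XOR current_gray:
  B[1] = 1 XOR 0 = 1
  B[2] = 1 XOR 0 = 1
  B[3] = 1 XOR 1 = 0
  B[4] = 0 XOR 0 = 0
  B[5] = 0 XOR 1 = 1
  B[6] = 1 XOR 0 = 1
  B[7] = 1 XOR 0 = 1
  B[8] = 1 XOR 0 = 1
  B[9] = 1 XOR 1 = 0
  B[10] = 0 XOR 1 = 1
  B[11] = 1 XOR 0 = 1
  B[12] = 1 XOR 0 = 1
  B[13] = 1 XOR 1 = 0
  B[14] = 0 XOR 1 = 1
  B[15] = 1 XOR 1 = 0
= 1110011110111010 (59322 decimal)


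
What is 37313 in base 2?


Divide by 2 repeatedly:
37313 ÷ 2 = 18656 remainder 1
18656 ÷ 2 = 9328 remainder 0
9328 ÷ 2 = 4664 remainder 0
4664 ÷ 2 = 2332 remainder 0
2332 ÷ 2 = 1166 remainder 0
1166 ÷ 2 = 583 remainder 0
583 ÷ 2 = 291 remainder 1
291 ÷ 2 = 145 remainder 1
145 ÷ 2 = 72 remainder 1
72 ÷ 2 = 36 remainder 0
36 ÷ 2 = 18 remainder 0
18 ÷ 2 = 9 remainder 0
9 ÷ 2 = 4 remainder 1
4 ÷ 2 = 2 remainder 0
2 ÷ 2 = 1 remainder 0
1 ÷ 2 = 0 remainder 1
Reading remainders bottom-up:
= 1001000111000001


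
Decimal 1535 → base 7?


Divide by 7 repeatedly:
1535 ÷ 7 = 219 remainder 2
219 ÷ 7 = 31 remainder 2
31 ÷ 7 = 4 remainder 3
4 ÷ 7 = 0 remainder 4
Reading remainders bottom-up:
= 4322


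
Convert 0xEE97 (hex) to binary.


Each hex digit → 4 binary bits:
  E = 1110
  E = 1110
  9 = 1001
  7 = 0111
Concatenate: 1110 1110 1001 0111
= 1110111010010111


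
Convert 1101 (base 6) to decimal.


Positional values (base 6):
  1 × 6^0 = 1 × 1 = 1
  0 × 6^1 = 0 × 6 = 0
  1 × 6^2 = 1 × 36 = 36
  1 × 6^3 = 1 × 216 = 216
Sum = 1 + 0 + 36 + 216
= 253


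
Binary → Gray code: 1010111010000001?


Binary: 1010111010000001
Gray code: G = B XOR (B >> 1)
B >> 1 = 0101011101000000
1010111010000001 XOR 0101011101000000:
  1 XOR 0 = 1
  0 XOR 1 = 1
  1 XOR 0 = 1
  0 XOR 1 = 1
  1 XOR 0 = 1
  1 XOR 1 = 0
  1 XOR 1 = 0
  0 XOR 1 = 1
  1 XOR 0 = 1
  0 XOR 1 = 1
  0 XOR 0 = 0
  0 XOR 0 = 0
  0 XOR 0 = 0
  0 XOR 0 = 0
  0 XOR 0 = 0
  1 XOR 0 = 1
= 1111100111000001


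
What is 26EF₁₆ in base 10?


Positional values:
Position 0: F × 16^0 = 15 × 1 = 15
Position 1: E × 16^1 = 14 × 16 = 224
Position 2: 6 × 16^2 = 6 × 256 = 1536
Position 3: 2 × 16^3 = 2 × 4096 = 8192
Sum = 15 + 224 + 1536 + 8192
= 9967


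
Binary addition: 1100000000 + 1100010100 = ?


Align and add column by column (LSB to MSB, carry propagating):
  01100000000
+ 01100010100
  -----------
  col 0: 0 + 0 + 0 (carry in) = 0 → bit 0, carry out 0
  col 1: 0 + 0 + 0 (carry in) = 0 → bit 0, carry out 0
  col 2: 0 + 1 + 0 (carry in) = 1 → bit 1, carry out 0
  col 3: 0 + 0 + 0 (carry in) = 0 → bit 0, carry out 0
  col 4: 0 + 1 + 0 (carry in) = 1 → bit 1, carry out 0
  col 5: 0 + 0 + 0 (carry in) = 0 → bit 0, carry out 0
  col 6: 0 + 0 + 0 (carry in) = 0 → bit 0, carry out 0
  col 7: 0 + 0 + 0 (carry in) = 0 → bit 0, carry out 0
  col 8: 1 + 1 + 0 (carry in) = 2 → bit 0, carry out 1
  col 9: 1 + 1 + 1 (carry in) = 3 → bit 1, carry out 1
  col 10: 0 + 0 + 1 (carry in) = 1 → bit 1, carry out 0
Reading bits MSB→LSB: 11000010100
Strip leading zeros: 11000010100
= 11000010100


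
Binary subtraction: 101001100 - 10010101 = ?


Align and subtract column by column (LSB to MSB, borrowing when needed):
  101001100
- 010010101
  ---------
  col 0: (0 - 0 borrow-in) - 1 → borrow from next column: (0+2) - 1 = 1, borrow out 1
  col 1: (0 - 1 borrow-in) - 0 → borrow from next column: (-1+2) - 0 = 1, borrow out 1
  col 2: (1 - 1 borrow-in) - 1 → borrow from next column: (0+2) - 1 = 1, borrow out 1
  col 3: (1 - 1 borrow-in) - 0 → 0 - 0 = 0, borrow out 0
  col 4: (0 - 0 borrow-in) - 1 → borrow from next column: (0+2) - 1 = 1, borrow out 1
  col 5: (0 - 1 borrow-in) - 0 → borrow from next column: (-1+2) - 0 = 1, borrow out 1
  col 6: (1 - 1 borrow-in) - 0 → 0 - 0 = 0, borrow out 0
  col 7: (0 - 0 borrow-in) - 1 → borrow from next column: (0+2) - 1 = 1, borrow out 1
  col 8: (1 - 1 borrow-in) - 0 → 0 - 0 = 0, borrow out 0
Reading bits MSB→LSB: 010110111
Strip leading zeros: 10110111
= 10110111


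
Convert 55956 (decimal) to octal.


Divide by 8 repeatedly:
55956 ÷ 8 = 6994 remainder 4
6994 ÷ 8 = 874 remainder 2
874 ÷ 8 = 109 remainder 2
109 ÷ 8 = 13 remainder 5
13 ÷ 8 = 1 remainder 5
1 ÷ 8 = 0 remainder 1
Reading remainders bottom-up:
= 0o155224


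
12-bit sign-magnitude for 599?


Sign bit: 0 (positive)
Magnitude: 599 = 01001010111
= 001001010111


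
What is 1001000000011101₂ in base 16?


Group into 4-bit nibbles: 1001000000011101
  1001 = 9
  0000 = 0
  0001 = 1
  1101 = D
= 0x901D


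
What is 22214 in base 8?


Divide by 8 repeatedly:
22214 ÷ 8 = 2776 remainder 6
2776 ÷ 8 = 347 remainder 0
347 ÷ 8 = 43 remainder 3
43 ÷ 8 = 5 remainder 3
5 ÷ 8 = 0 remainder 5
Reading remainders bottom-up:
= 0o53306


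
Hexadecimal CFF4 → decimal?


Positional values:
Position 0: 4 × 16^0 = 4 × 1 = 4
Position 1: F × 16^1 = 15 × 16 = 240
Position 2: F × 16^2 = 15 × 256 = 3840
Position 3: C × 16^3 = 12 × 4096 = 49152
Sum = 4 + 240 + 3840 + 49152
= 53236


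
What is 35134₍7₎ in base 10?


Positional values (base 7):
  4 × 7^0 = 4 × 1 = 4
  3 × 7^1 = 3 × 7 = 21
  1 × 7^2 = 1 × 49 = 49
  5 × 7^3 = 5 × 343 = 1715
  3 × 7^4 = 3 × 2401 = 7203
Sum = 4 + 21 + 49 + 1715 + 7203
= 8992


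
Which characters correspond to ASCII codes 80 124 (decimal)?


Codes (decimal): 80 124
Per-code ASCII lookup:
  80  (range 65-90: uppercase, 80 - 65 = 15) → 'P'
  124  (special character) → '|'
= 'P|'


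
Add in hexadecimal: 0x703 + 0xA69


Align and add column by column (LSB to MSB, each column mod 16 with carry):
  0703
+ 0A69
  ----
  col 0: 3(3) + 9(9) + 0 (carry in) = 12 → C(12), carry out 0
  col 1: 0(0) + 6(6) + 0 (carry in) = 6 → 6(6), carry out 0
  col 2: 7(7) + A(10) + 0 (carry in) = 17 → 1(1), carry out 1
  col 3: 0(0) + 0(0) + 1 (carry in) = 1 → 1(1), carry out 0
Reading digits MSB→LSB: 116C
Strip leading zeros: 116C
= 0x116C


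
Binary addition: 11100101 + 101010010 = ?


Align and add column by column (LSB to MSB, carry propagating):
  0011100101
+ 0101010010
  ----------
  col 0: 1 + 0 + 0 (carry in) = 1 → bit 1, carry out 0
  col 1: 0 + 1 + 0 (carry in) = 1 → bit 1, carry out 0
  col 2: 1 + 0 + 0 (carry in) = 1 → bit 1, carry out 0
  col 3: 0 + 0 + 0 (carry in) = 0 → bit 0, carry out 0
  col 4: 0 + 1 + 0 (carry in) = 1 → bit 1, carry out 0
  col 5: 1 + 0 + 0 (carry in) = 1 → bit 1, carry out 0
  col 6: 1 + 1 + 0 (carry in) = 2 → bit 0, carry out 1
  col 7: 1 + 0 + 1 (carry in) = 2 → bit 0, carry out 1
  col 8: 0 + 1 + 1 (carry in) = 2 → bit 0, carry out 1
  col 9: 0 + 0 + 1 (carry in) = 1 → bit 1, carry out 0
Reading bits MSB→LSB: 1000110111
Strip leading zeros: 1000110111
= 1000110111


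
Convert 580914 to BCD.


Each digit → 4-bit binary:
  5 → 0101
  8 → 1000
  0 → 0000
  9 → 1001
  1 → 0001
  4 → 0100
= 0101 1000 0000 1001 0001 0100


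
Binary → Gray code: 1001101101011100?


Binary: 1001101101011100
Gray code: G = B XOR (B >> 1)
B >> 1 = 0100110110101110
1001101101011100 XOR 0100110110101110:
  1 XOR 0 = 1
  0 XOR 1 = 1
  0 XOR 0 = 0
  1 XOR 0 = 1
  1 XOR 1 = 0
  0 XOR 1 = 1
  1 XOR 0 = 1
  1 XOR 1 = 0
  0 XOR 1 = 1
  1 XOR 0 = 1
  0 XOR 1 = 1
  1 XOR 0 = 1
  1 XOR 1 = 0
  1 XOR 1 = 0
  0 XOR 1 = 1
  0 XOR 0 = 0
= 1101011011110010


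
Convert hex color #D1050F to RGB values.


Hex: #D1050F
R = D1₁₆ = 209
G = 05₁₆ = 5
B = 0F₁₆ = 15
= RGB(209, 5, 15)


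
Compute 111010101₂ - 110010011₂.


Align and subtract column by column (LSB to MSB, borrowing when needed):
  111010101
- 110010011
  ---------
  col 0: (1 - 0 borrow-in) - 1 → 1 - 1 = 0, borrow out 0
  col 1: (0 - 0 borrow-in) - 1 → borrow from next column: (0+2) - 1 = 1, borrow out 1
  col 2: (1 - 1 borrow-in) - 0 → 0 - 0 = 0, borrow out 0
  col 3: (0 - 0 borrow-in) - 0 → 0 - 0 = 0, borrow out 0
  col 4: (1 - 0 borrow-in) - 1 → 1 - 1 = 0, borrow out 0
  col 5: (0 - 0 borrow-in) - 0 → 0 - 0 = 0, borrow out 0
  col 6: (1 - 0 borrow-in) - 0 → 1 - 0 = 1, borrow out 0
  col 7: (1 - 0 borrow-in) - 1 → 1 - 1 = 0, borrow out 0
  col 8: (1 - 0 borrow-in) - 1 → 1 - 1 = 0, borrow out 0
Reading bits MSB→LSB: 001000010
Strip leading zeros: 1000010
= 1000010


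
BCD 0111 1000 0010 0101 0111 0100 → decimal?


Each 4-bit group → digit:
  0111 → 7
  1000 → 8
  0010 → 2
  0101 → 5
  0111 → 7
  0100 → 4
= 782574


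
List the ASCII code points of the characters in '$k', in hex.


String: '$k'  (2 characters)
Per-character ASCII lookup:
  '$': special character: '$' = 36 → 0x24
  'k': lowercase starts at 97: 'k' = 97 + 10 = 107 → 0x6B
= 0x24 0x6B


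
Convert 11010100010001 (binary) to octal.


Group into 3-bit groups: 011010100010001
  011 = 3
  010 = 2
  100 = 4
  010 = 2
  001 = 1
= 0o32421


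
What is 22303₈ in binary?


Each octal digit → 3 binary bits:
  2 = 010
  2 = 010
  3 = 011
  0 = 000
  3 = 011
Concatenate: 010 010 011 000 011
= 010010011000011


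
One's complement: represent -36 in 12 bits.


Original: 000000100100
Invert all bits:
  bit 0: 0 → 1
  bit 1: 0 → 1
  bit 2: 0 → 1
  bit 3: 0 → 1
  bit 4: 0 → 1
  bit 5: 0 → 1
  bit 6: 1 → 0
  bit 7: 0 → 1
  bit 8: 0 → 1
  bit 9: 1 → 0
  bit 10: 0 → 1
  bit 11: 0 → 1
= 111111011011


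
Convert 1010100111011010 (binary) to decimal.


Positional values:
Bit 1: 1 × 2^1 = 2
Bit 3: 1 × 2^3 = 8
Bit 4: 1 × 2^4 = 16
Bit 6: 1 × 2^6 = 64
Bit 7: 1 × 2^7 = 128
Bit 8: 1 × 2^8 = 256
Bit 11: 1 × 2^11 = 2048
Bit 13: 1 × 2^13 = 8192
Bit 15: 1 × 2^15 = 32768
Sum = 2 + 8 + 16 + 64 + 128 + 256 + 2048 + 8192 + 32768
= 43482


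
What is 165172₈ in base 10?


Positional values:
Position 0: 2 × 8^0 = 2
Position 1: 7 × 8^1 = 56
Position 2: 1 × 8^2 = 64
Position 3: 5 × 8^3 = 2560
Position 4: 6 × 8^4 = 24576
Position 5: 1 × 8^5 = 32768
Sum = 2 + 56 + 64 + 2560 + 24576 + 32768
= 60026


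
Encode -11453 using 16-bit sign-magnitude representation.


Sign bit: 1 (negative)
Magnitude: 11453 = 010110010111101
= 1010110010111101


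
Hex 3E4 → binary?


Each hex digit → 4 binary bits:
  3 = 0011
  E = 1110
  4 = 0100
Concatenate: 0011 1110 0100
= 001111100100


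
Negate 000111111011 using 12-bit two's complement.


Original: 000111111011
Step 1 - Invert all bits: 111000000100
Step 2 - Add 1: 111000000100 + 1
= 111000000101 (represents -507)


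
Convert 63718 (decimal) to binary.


Divide by 2 repeatedly:
63718 ÷ 2 = 31859 remainder 0
31859 ÷ 2 = 15929 remainder 1
15929 ÷ 2 = 7964 remainder 1
7964 ÷ 2 = 3982 remainder 0
3982 ÷ 2 = 1991 remainder 0
1991 ÷ 2 = 995 remainder 1
995 ÷ 2 = 497 remainder 1
497 ÷ 2 = 248 remainder 1
248 ÷ 2 = 124 remainder 0
124 ÷ 2 = 62 remainder 0
62 ÷ 2 = 31 remainder 0
31 ÷ 2 = 15 remainder 1
15 ÷ 2 = 7 remainder 1
7 ÷ 2 = 3 remainder 1
3 ÷ 2 = 1 remainder 1
1 ÷ 2 = 0 remainder 1
Reading remainders bottom-up:
= 1111100011100110


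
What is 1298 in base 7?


Divide by 7 repeatedly:
1298 ÷ 7 = 185 remainder 3
185 ÷ 7 = 26 remainder 3
26 ÷ 7 = 3 remainder 5
3 ÷ 7 = 0 remainder 3
Reading remainders bottom-up:
= 3533


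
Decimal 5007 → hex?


Divide by 16 repeatedly:
5007 ÷ 16 = 312 remainder 15 (F)
312 ÷ 16 = 19 remainder 8 (8)
19 ÷ 16 = 1 remainder 3 (3)
1 ÷ 16 = 0 remainder 1 (1)
Reading remainders bottom-up:
= 0x138F


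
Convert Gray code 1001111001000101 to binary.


Gray code: 1001111001000101
MSB stays the same: 1
Each subsequent bit = prev_binary XOR current_gray:
  B[1] = 1 XOR 0 = 1
  B[2] = 1 XOR 0 = 1
  B[3] = 1 XOR 1 = 0
  B[4] = 0 XOR 1 = 1
  B[5] = 1 XOR 1 = 0
  B[6] = 0 XOR 1 = 1
  B[7] = 1 XOR 0 = 1
  B[8] = 1 XOR 0 = 1
  B[9] = 1 XOR 1 = 0
  B[10] = 0 XOR 0 = 0
  B[11] = 0 XOR 0 = 0
  B[12] = 0 XOR 0 = 0
  B[13] = 0 XOR 1 = 1
  B[14] = 1 XOR 0 = 1
  B[15] = 1 XOR 1 = 0
= 1110101110000110 (60294 decimal)


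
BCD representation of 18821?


Each digit → 4-bit binary:
  1 → 0001
  8 → 1000
  8 → 1000
  2 → 0010
  1 → 0001
= 0001 1000 1000 0010 0001


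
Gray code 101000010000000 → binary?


Gray code: 101000010000000
MSB stays the same: 1
Each subsequent bit = prev_binary XOR current_gray:
  B[1] = 1 XOR 0 = 1
  B[2] = 1 XOR 1 = 0
  B[3] = 0 XOR 0 = 0
  B[4] = 0 XOR 0 = 0
  B[5] = 0 XOR 0 = 0
  B[6] = 0 XOR 0 = 0
  B[7] = 0 XOR 1 = 1
  B[8] = 1 XOR 0 = 1
  B[9] = 1 XOR 0 = 1
  B[10] = 1 XOR 0 = 1
  B[11] = 1 XOR 0 = 1
  B[12] = 1 XOR 0 = 1
  B[13] = 1 XOR 0 = 1
  B[14] = 1 XOR 0 = 1
= 110000011111111 (24831 decimal)


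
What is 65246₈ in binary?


Each octal digit → 3 binary bits:
  6 = 110
  5 = 101
  2 = 010
  4 = 100
  6 = 110
Concatenate: 110 101 010 100 110
= 110101010100110


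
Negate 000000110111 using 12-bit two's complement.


Original: 000000110111
Step 1 - Invert all bits: 111111001000
Step 2 - Add 1: 111111001000 + 1
= 111111001001 (represents -55)


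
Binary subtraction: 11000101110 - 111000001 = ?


Align and subtract column by column (LSB to MSB, borrowing when needed):
  11000101110
- 00111000001
  -----------
  col 0: (0 - 0 borrow-in) - 1 → borrow from next column: (0+2) - 1 = 1, borrow out 1
  col 1: (1 - 1 borrow-in) - 0 → 0 - 0 = 0, borrow out 0
  col 2: (1 - 0 borrow-in) - 0 → 1 - 0 = 1, borrow out 0
  col 3: (1 - 0 borrow-in) - 0 → 1 - 0 = 1, borrow out 0
  col 4: (0 - 0 borrow-in) - 0 → 0 - 0 = 0, borrow out 0
  col 5: (1 - 0 borrow-in) - 0 → 1 - 0 = 1, borrow out 0
  col 6: (0 - 0 borrow-in) - 1 → borrow from next column: (0+2) - 1 = 1, borrow out 1
  col 7: (0 - 1 borrow-in) - 1 → borrow from next column: (-1+2) - 1 = 0, borrow out 1
  col 8: (0 - 1 borrow-in) - 1 → borrow from next column: (-1+2) - 1 = 0, borrow out 1
  col 9: (1 - 1 borrow-in) - 0 → 0 - 0 = 0, borrow out 0
  col 10: (1 - 0 borrow-in) - 0 → 1 - 0 = 1, borrow out 0
Reading bits MSB→LSB: 10001101101
Strip leading zeros: 10001101101
= 10001101101


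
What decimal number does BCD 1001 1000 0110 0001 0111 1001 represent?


Each 4-bit group → digit:
  1001 → 9
  1000 → 8
  0110 → 6
  0001 → 1
  0111 → 7
  1001 → 9
= 986179


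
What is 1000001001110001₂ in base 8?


Group into 3-bit groups: 001000001001110001
  001 = 1
  000 = 0
  001 = 1
  001 = 1
  110 = 6
  001 = 1
= 0o101161


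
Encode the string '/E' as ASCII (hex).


String: '/E'  (2 characters)
Per-character ASCII lookup:
  '/': special character: '/' = 47 → 0x2F
  'E': uppercase starts at 65: 'E' = 65 + 4 = 69 → 0x45
= 0x2F 0x45


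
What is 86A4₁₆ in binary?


Each hex digit → 4 binary bits:
  8 = 1000
  6 = 0110
  A = 1010
  4 = 0100
Concatenate: 1000 0110 1010 0100
= 1000011010100100


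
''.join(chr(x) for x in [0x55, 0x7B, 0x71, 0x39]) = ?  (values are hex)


Codes (hex): 0x55 0x7B 0x71 0x39
Per-code ASCII lookup:
  0x55 = 85  (range 65-90: uppercase, 85 - 65 = 20) → 'U'
  0x7B = 123  (special character) → '{'
  0x71 = 113  (range 97-122: lowercase, 113 - 97 = 16) → 'q'
  0x39 = 57  (range 48-57: digits, 57 - 48 = 9) → '9'
= 'U{q9'


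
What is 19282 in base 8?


Divide by 8 repeatedly:
19282 ÷ 8 = 2410 remainder 2
2410 ÷ 8 = 301 remainder 2
301 ÷ 8 = 37 remainder 5
37 ÷ 8 = 4 remainder 5
4 ÷ 8 = 0 remainder 4
Reading remainders bottom-up:
= 0o45522


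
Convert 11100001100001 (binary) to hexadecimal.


Group into 4-bit nibbles: 0011100001100001
  0011 = 3
  1000 = 8
  0110 = 6
  0001 = 1
= 0x3861


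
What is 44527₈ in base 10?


Positional values:
Position 0: 7 × 8^0 = 7
Position 1: 2 × 8^1 = 16
Position 2: 5 × 8^2 = 320
Position 3: 4 × 8^3 = 2048
Position 4: 4 × 8^4 = 16384
Sum = 7 + 16 + 320 + 2048 + 16384
= 18775


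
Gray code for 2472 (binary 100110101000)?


Binary: 100110101000
Gray code: G = B XOR (B >> 1)
B >> 1 = 010011010100
100110101000 XOR 010011010100:
  1 XOR 0 = 1
  0 XOR 1 = 1
  0 XOR 0 = 0
  1 XOR 0 = 1
  1 XOR 1 = 0
  0 XOR 1 = 1
  1 XOR 0 = 1
  0 XOR 1 = 1
  1 XOR 0 = 1
  0 XOR 1 = 1
  0 XOR 0 = 0
  0 XOR 0 = 0
= 110101111100


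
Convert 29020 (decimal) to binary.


Divide by 2 repeatedly:
29020 ÷ 2 = 14510 remainder 0
14510 ÷ 2 = 7255 remainder 0
7255 ÷ 2 = 3627 remainder 1
3627 ÷ 2 = 1813 remainder 1
1813 ÷ 2 = 906 remainder 1
906 ÷ 2 = 453 remainder 0
453 ÷ 2 = 226 remainder 1
226 ÷ 2 = 113 remainder 0
113 ÷ 2 = 56 remainder 1
56 ÷ 2 = 28 remainder 0
28 ÷ 2 = 14 remainder 0
14 ÷ 2 = 7 remainder 0
7 ÷ 2 = 3 remainder 1
3 ÷ 2 = 1 remainder 1
1 ÷ 2 = 0 remainder 1
Reading remainders bottom-up:
= 111000101011100


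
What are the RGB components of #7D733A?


Hex: #7D733A
R = 7D₁₆ = 125
G = 73₁₆ = 115
B = 3A₁₆ = 58
= RGB(125, 115, 58)


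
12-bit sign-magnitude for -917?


Sign bit: 1 (negative)
Magnitude: 917 = 01110010101
= 101110010101


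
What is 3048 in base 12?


Divide by 12 repeatedly:
3048 ÷ 12 = 254 remainder 0
254 ÷ 12 = 21 remainder 2
21 ÷ 12 = 1 remainder 9
1 ÷ 12 = 0 remainder 1
Reading remainders bottom-up:
= 1920


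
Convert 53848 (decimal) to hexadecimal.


Divide by 16 repeatedly:
53848 ÷ 16 = 3365 remainder 8 (8)
3365 ÷ 16 = 210 remainder 5 (5)
210 ÷ 16 = 13 remainder 2 (2)
13 ÷ 16 = 0 remainder 13 (D)
Reading remainders bottom-up:
= 0xD258


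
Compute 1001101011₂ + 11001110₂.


Align and add column by column (LSB to MSB, carry propagating):
  01001101011
+ 00011001110
  -----------
  col 0: 1 + 0 + 0 (carry in) = 1 → bit 1, carry out 0
  col 1: 1 + 1 + 0 (carry in) = 2 → bit 0, carry out 1
  col 2: 0 + 1 + 1 (carry in) = 2 → bit 0, carry out 1
  col 3: 1 + 1 + 1 (carry in) = 3 → bit 1, carry out 1
  col 4: 0 + 0 + 1 (carry in) = 1 → bit 1, carry out 0
  col 5: 1 + 0 + 0 (carry in) = 1 → bit 1, carry out 0
  col 6: 1 + 1 + 0 (carry in) = 2 → bit 0, carry out 1
  col 7: 0 + 1 + 1 (carry in) = 2 → bit 0, carry out 1
  col 8: 0 + 0 + 1 (carry in) = 1 → bit 1, carry out 0
  col 9: 1 + 0 + 0 (carry in) = 1 → bit 1, carry out 0
  col 10: 0 + 0 + 0 (carry in) = 0 → bit 0, carry out 0
Reading bits MSB→LSB: 01100111001
Strip leading zeros: 1100111001
= 1100111001


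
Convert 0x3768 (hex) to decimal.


Positional values:
Position 0: 8 × 16^0 = 8 × 1 = 8
Position 1: 6 × 16^1 = 6 × 16 = 96
Position 2: 7 × 16^2 = 7 × 256 = 1792
Position 3: 3 × 16^3 = 3 × 4096 = 12288
Sum = 8 + 96 + 1792 + 12288
= 14184


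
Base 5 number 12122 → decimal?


Positional values (base 5):
  2 × 5^0 = 2 × 1 = 2
  2 × 5^1 = 2 × 5 = 10
  1 × 5^2 = 1 × 25 = 25
  2 × 5^3 = 2 × 125 = 250
  1 × 5^4 = 1 × 625 = 625
Sum = 2 + 10 + 25 + 250 + 625
= 912


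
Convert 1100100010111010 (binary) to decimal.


Positional values:
Bit 1: 1 × 2^1 = 2
Bit 3: 1 × 2^3 = 8
Bit 4: 1 × 2^4 = 16
Bit 5: 1 × 2^5 = 32
Bit 7: 1 × 2^7 = 128
Bit 11: 1 × 2^11 = 2048
Bit 14: 1 × 2^14 = 16384
Bit 15: 1 × 2^15 = 32768
Sum = 2 + 8 + 16 + 32 + 128 + 2048 + 16384 + 32768
= 51386


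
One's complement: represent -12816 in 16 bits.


Original: 0011001000010000
Invert all bits:
  bit 0: 0 → 1
  bit 1: 0 → 1
  bit 2: 1 → 0
  bit 3: 1 → 0
  bit 4: 0 → 1
  bit 5: 0 → 1
  bit 6: 1 → 0
  bit 7: 0 → 1
  bit 8: 0 → 1
  bit 9: 0 → 1
  bit 10: 0 → 1
  bit 11: 1 → 0
  bit 12: 0 → 1
  bit 13: 0 → 1
  bit 14: 0 → 1
  bit 15: 0 → 1
= 1100110111101111


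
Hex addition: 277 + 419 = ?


Align and add column by column (LSB to MSB, each column mod 16 with carry):
  0277
+ 0419
  ----
  col 0: 7(7) + 9(9) + 0 (carry in) = 16 → 0(0), carry out 1
  col 1: 7(7) + 1(1) + 1 (carry in) = 9 → 9(9), carry out 0
  col 2: 2(2) + 4(4) + 0 (carry in) = 6 → 6(6), carry out 0
  col 3: 0(0) + 0(0) + 0 (carry in) = 0 → 0(0), carry out 0
Reading digits MSB→LSB: 0690
Strip leading zeros: 690
= 0x690


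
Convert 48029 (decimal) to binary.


Divide by 2 repeatedly:
48029 ÷ 2 = 24014 remainder 1
24014 ÷ 2 = 12007 remainder 0
12007 ÷ 2 = 6003 remainder 1
6003 ÷ 2 = 3001 remainder 1
3001 ÷ 2 = 1500 remainder 1
1500 ÷ 2 = 750 remainder 0
750 ÷ 2 = 375 remainder 0
375 ÷ 2 = 187 remainder 1
187 ÷ 2 = 93 remainder 1
93 ÷ 2 = 46 remainder 1
46 ÷ 2 = 23 remainder 0
23 ÷ 2 = 11 remainder 1
11 ÷ 2 = 5 remainder 1
5 ÷ 2 = 2 remainder 1
2 ÷ 2 = 1 remainder 0
1 ÷ 2 = 0 remainder 1
Reading remainders bottom-up:
= 1011101110011101


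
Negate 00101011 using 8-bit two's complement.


Original: 00101011
Step 1 - Invert all bits: 11010100
Step 2 - Add 1: 11010100 + 1
= 11010101 (represents -43)


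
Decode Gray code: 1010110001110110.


Gray code: 1010110001110110
MSB stays the same: 1
Each subsequent bit = prev_binary XOR current_gray:
  B[1] = 1 XOR 0 = 1
  B[2] = 1 XOR 1 = 0
  B[3] = 0 XOR 0 = 0
  B[4] = 0 XOR 1 = 1
  B[5] = 1 XOR 1 = 0
  B[6] = 0 XOR 0 = 0
  B[7] = 0 XOR 0 = 0
  B[8] = 0 XOR 0 = 0
  B[9] = 0 XOR 1 = 1
  B[10] = 1 XOR 1 = 0
  B[11] = 0 XOR 1 = 1
  B[12] = 1 XOR 0 = 1
  B[13] = 1 XOR 1 = 0
  B[14] = 0 XOR 1 = 1
  B[15] = 1 XOR 0 = 1
= 1100100001011011 (51291 decimal)


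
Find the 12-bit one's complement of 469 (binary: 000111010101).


Original: 000111010101
Invert all bits:
  bit 0: 0 → 1
  bit 1: 0 → 1
  bit 2: 0 → 1
  bit 3: 1 → 0
  bit 4: 1 → 0
  bit 5: 1 → 0
  bit 6: 0 → 1
  bit 7: 1 → 0
  bit 8: 0 → 1
  bit 9: 1 → 0
  bit 10: 0 → 1
  bit 11: 1 → 0
= 111000101010


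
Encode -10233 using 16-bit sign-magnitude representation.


Sign bit: 1 (negative)
Magnitude: 10233 = 010011111111001
= 1010011111111001


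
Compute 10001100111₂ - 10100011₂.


Align and subtract column by column (LSB to MSB, borrowing when needed):
  10001100111
- 00010100011
  -----------
  col 0: (1 - 0 borrow-in) - 1 → 1 - 1 = 0, borrow out 0
  col 1: (1 - 0 borrow-in) - 1 → 1 - 1 = 0, borrow out 0
  col 2: (1 - 0 borrow-in) - 0 → 1 - 0 = 1, borrow out 0
  col 3: (0 - 0 borrow-in) - 0 → 0 - 0 = 0, borrow out 0
  col 4: (0 - 0 borrow-in) - 0 → 0 - 0 = 0, borrow out 0
  col 5: (1 - 0 borrow-in) - 1 → 1 - 1 = 0, borrow out 0
  col 6: (1 - 0 borrow-in) - 0 → 1 - 0 = 1, borrow out 0
  col 7: (0 - 0 borrow-in) - 1 → borrow from next column: (0+2) - 1 = 1, borrow out 1
  col 8: (0 - 1 borrow-in) - 0 → borrow from next column: (-1+2) - 0 = 1, borrow out 1
  col 9: (0 - 1 borrow-in) - 0 → borrow from next column: (-1+2) - 0 = 1, borrow out 1
  col 10: (1 - 1 borrow-in) - 0 → 0 - 0 = 0, borrow out 0
Reading bits MSB→LSB: 01111000100
Strip leading zeros: 1111000100
= 1111000100


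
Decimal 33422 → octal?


Divide by 8 repeatedly:
33422 ÷ 8 = 4177 remainder 6
4177 ÷ 8 = 522 remainder 1
522 ÷ 8 = 65 remainder 2
65 ÷ 8 = 8 remainder 1
8 ÷ 8 = 1 remainder 0
1 ÷ 8 = 0 remainder 1
Reading remainders bottom-up:
= 0o101216


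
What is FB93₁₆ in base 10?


Positional values:
Position 0: 3 × 16^0 = 3 × 1 = 3
Position 1: 9 × 16^1 = 9 × 16 = 144
Position 2: B × 16^2 = 11 × 256 = 2816
Position 3: F × 16^3 = 15 × 4096 = 61440
Sum = 3 + 144 + 2816 + 61440
= 64403


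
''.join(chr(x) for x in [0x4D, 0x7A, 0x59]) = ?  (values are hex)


Codes (hex): 0x4D 0x7A 0x59
Per-code ASCII lookup:
  0x4D = 77  (range 65-90: uppercase, 77 - 65 = 12) → 'M'
  0x7A = 122  (range 97-122: lowercase, 122 - 97 = 25) → 'z'
  0x59 = 89  (range 65-90: uppercase, 89 - 65 = 24) → 'Y'
= 'MzY'


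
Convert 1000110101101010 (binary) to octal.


Group into 3-bit groups: 001000110101101010
  001 = 1
  000 = 0
  110 = 6
  101 = 5
  101 = 5
  010 = 2
= 0o106552


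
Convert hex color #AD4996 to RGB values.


Hex: #AD4996
R = AD₁₆ = 173
G = 49₁₆ = 73
B = 96₁₆ = 150
= RGB(173, 73, 150)


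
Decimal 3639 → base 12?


Divide by 12 repeatedly:
3639 ÷ 12 = 303 remainder 3
303 ÷ 12 = 25 remainder 3
25 ÷ 12 = 2 remainder 1
2 ÷ 12 = 0 remainder 2
Reading remainders bottom-up:
= 2133


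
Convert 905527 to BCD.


Each digit → 4-bit binary:
  9 → 1001
  0 → 0000
  5 → 0101
  5 → 0101
  2 → 0010
  7 → 0111
= 1001 0000 0101 0101 0010 0111


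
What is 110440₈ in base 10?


Positional values:
Position 0: 0 × 8^0 = 0
Position 1: 4 × 8^1 = 32
Position 2: 4 × 8^2 = 256
Position 3: 0 × 8^3 = 0
Position 4: 1 × 8^4 = 4096
Position 5: 1 × 8^5 = 32768
Sum = 0 + 32 + 256 + 0 + 4096 + 32768
= 37152


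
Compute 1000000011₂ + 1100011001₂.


Align and add column by column (LSB to MSB, carry propagating):
  01000000011
+ 01100011001
  -----------
  col 0: 1 + 1 + 0 (carry in) = 2 → bit 0, carry out 1
  col 1: 1 + 0 + 1 (carry in) = 2 → bit 0, carry out 1
  col 2: 0 + 0 + 1 (carry in) = 1 → bit 1, carry out 0
  col 3: 0 + 1 + 0 (carry in) = 1 → bit 1, carry out 0
  col 4: 0 + 1 + 0 (carry in) = 1 → bit 1, carry out 0
  col 5: 0 + 0 + 0 (carry in) = 0 → bit 0, carry out 0
  col 6: 0 + 0 + 0 (carry in) = 0 → bit 0, carry out 0
  col 7: 0 + 0 + 0 (carry in) = 0 → bit 0, carry out 0
  col 8: 0 + 1 + 0 (carry in) = 1 → bit 1, carry out 0
  col 9: 1 + 1 + 0 (carry in) = 2 → bit 0, carry out 1
  col 10: 0 + 0 + 1 (carry in) = 1 → bit 1, carry out 0
Reading bits MSB→LSB: 10100011100
Strip leading zeros: 10100011100
= 10100011100


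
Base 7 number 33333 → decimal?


Positional values (base 7):
  3 × 7^0 = 3 × 1 = 3
  3 × 7^1 = 3 × 7 = 21
  3 × 7^2 = 3 × 49 = 147
  3 × 7^3 = 3 × 343 = 1029
  3 × 7^4 = 3 × 2401 = 7203
Sum = 3 + 21 + 147 + 1029 + 7203
= 8403


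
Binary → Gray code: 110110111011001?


Binary: 110110111011001
Gray code: G = B XOR (B >> 1)
B >> 1 = 011011011101100
110110111011001 XOR 011011011101100:
  1 XOR 0 = 1
  1 XOR 1 = 0
  0 XOR 1 = 1
  1 XOR 0 = 1
  1 XOR 1 = 0
  0 XOR 1 = 1
  1 XOR 0 = 1
  1 XOR 1 = 0
  1 XOR 1 = 0
  0 XOR 1 = 1
  1 XOR 0 = 1
  1 XOR 1 = 0
  0 XOR 1 = 1
  0 XOR 0 = 0
  1 XOR 0 = 1
= 101101100110101


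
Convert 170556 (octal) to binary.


Each octal digit → 3 binary bits:
  1 = 001
  7 = 111
  0 = 000
  5 = 101
  5 = 101
  6 = 110
Concatenate: 001 111 000 101 101 110
= 001111000101101110


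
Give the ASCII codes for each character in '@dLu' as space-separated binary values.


String: '@dLu'  (4 characters)
Per-character ASCII lookup:
  '@': special character: '@' = 64 → 1000000
  'd': lowercase starts at 97: 'd' = 97 + 3 = 100 → 1100100
  'L': uppercase starts at 65: 'L' = 65 + 11 = 76 → 1001100
  'u': lowercase starts at 97: 'u' = 97 + 20 = 117 → 1110101
= 1000000 1100100 1001100 1110101


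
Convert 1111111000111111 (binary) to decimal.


Positional values:
Bit 0: 1 × 2^0 = 1
Bit 1: 1 × 2^1 = 2
Bit 2: 1 × 2^2 = 4
Bit 3: 1 × 2^3 = 8
Bit 4: 1 × 2^4 = 16
Bit 5: 1 × 2^5 = 32
Bit 9: 1 × 2^9 = 512
Bit 10: 1 × 2^10 = 1024
Bit 11: 1 × 2^11 = 2048
Bit 12: 1 × 2^12 = 4096
Bit 13: 1 × 2^13 = 8192
Bit 14: 1 × 2^14 = 16384
Bit 15: 1 × 2^15 = 32768
Sum = 1 + 2 + 4 + 8 + 16 + 32 + 512 + 1024 + 2048 + 4096 + 8192 + 16384 + 32768
= 65087


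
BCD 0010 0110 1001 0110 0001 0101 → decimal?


Each 4-bit group → digit:
  0010 → 2
  0110 → 6
  1001 → 9
  0110 → 6
  0001 → 1
  0101 → 5
= 269615


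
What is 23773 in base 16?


Divide by 16 repeatedly:
23773 ÷ 16 = 1485 remainder 13 (D)
1485 ÷ 16 = 92 remainder 13 (D)
92 ÷ 16 = 5 remainder 12 (C)
5 ÷ 16 = 0 remainder 5 (5)
Reading remainders bottom-up:
= 0x5CDD


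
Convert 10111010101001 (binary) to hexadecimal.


Group into 4-bit nibbles: 0010111010101001
  0010 = 2
  1110 = E
  1010 = A
  1001 = 9
= 0x2EA9


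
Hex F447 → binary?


Each hex digit → 4 binary bits:
  F = 1111
  4 = 0100
  4 = 0100
  7 = 0111
Concatenate: 1111 0100 0100 0111
= 1111010001000111


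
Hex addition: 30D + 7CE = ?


Align and add column by column (LSB to MSB, each column mod 16 with carry):
  030D
+ 07CE
  ----
  col 0: D(13) + E(14) + 0 (carry in) = 27 → B(11), carry out 1
  col 1: 0(0) + C(12) + 1 (carry in) = 13 → D(13), carry out 0
  col 2: 3(3) + 7(7) + 0 (carry in) = 10 → A(10), carry out 0
  col 3: 0(0) + 0(0) + 0 (carry in) = 0 → 0(0), carry out 0
Reading digits MSB→LSB: 0ADB
Strip leading zeros: ADB
= 0xADB


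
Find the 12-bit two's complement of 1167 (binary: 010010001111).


Original: 010010001111
Step 1 - Invert all bits: 101101110000
Step 2 - Add 1: 101101110000 + 1
= 101101110001 (represents -1167)


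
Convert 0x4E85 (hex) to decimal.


Positional values:
Position 0: 5 × 16^0 = 5 × 1 = 5
Position 1: 8 × 16^1 = 8 × 16 = 128
Position 2: E × 16^2 = 14 × 256 = 3584
Position 3: 4 × 16^3 = 4 × 4096 = 16384
Sum = 5 + 128 + 3584 + 16384
= 20101


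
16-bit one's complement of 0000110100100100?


Original: 0000110100100100
Invert all bits:
  bit 0: 0 → 1
  bit 1: 0 → 1
  bit 2: 0 → 1
  bit 3: 0 → 1
  bit 4: 1 → 0
  bit 5: 1 → 0
  bit 6: 0 → 1
  bit 7: 1 → 0
  bit 8: 0 → 1
  bit 9: 0 → 1
  bit 10: 1 → 0
  bit 11: 0 → 1
  bit 12: 0 → 1
  bit 13: 1 → 0
  bit 14: 0 → 1
  bit 15: 0 → 1
= 1111001011011011
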